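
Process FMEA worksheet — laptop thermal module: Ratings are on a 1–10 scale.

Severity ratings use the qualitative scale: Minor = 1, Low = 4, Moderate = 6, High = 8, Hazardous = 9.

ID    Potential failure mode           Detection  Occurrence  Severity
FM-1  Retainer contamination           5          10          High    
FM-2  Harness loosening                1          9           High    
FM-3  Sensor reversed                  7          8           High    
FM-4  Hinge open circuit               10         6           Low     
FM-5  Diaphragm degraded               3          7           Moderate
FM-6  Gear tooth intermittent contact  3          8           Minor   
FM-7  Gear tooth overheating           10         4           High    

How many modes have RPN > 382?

2

RPN = Severity × Occurrence × Detection:
  FM-1: 8 × 10 × 5 = 400
  FM-2: 8 × 9 × 1 = 72
  FM-3: 8 × 8 × 7 = 448
  FM-4: 4 × 6 × 10 = 240
  FM-5: 6 × 7 × 3 = 126
  FM-6: 1 × 8 × 3 = 24
  FM-7: 8 × 4 × 10 = 320
Modes with RPN > 382: FM-1 (400), FM-3 (448) → 2.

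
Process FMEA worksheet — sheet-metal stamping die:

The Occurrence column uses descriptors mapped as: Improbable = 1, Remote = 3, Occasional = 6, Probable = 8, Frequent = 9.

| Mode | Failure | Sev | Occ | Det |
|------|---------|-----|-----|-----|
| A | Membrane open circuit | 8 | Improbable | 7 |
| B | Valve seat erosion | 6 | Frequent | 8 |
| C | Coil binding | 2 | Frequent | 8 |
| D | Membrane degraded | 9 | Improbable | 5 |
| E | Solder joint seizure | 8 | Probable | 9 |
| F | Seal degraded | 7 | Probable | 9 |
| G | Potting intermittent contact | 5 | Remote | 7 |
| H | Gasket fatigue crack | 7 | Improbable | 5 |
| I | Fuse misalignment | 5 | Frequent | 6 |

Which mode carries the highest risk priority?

E

RPN = Severity × Occurrence × Detection:
  A: 8 × 1 × 7 = 56
  B: 6 × 9 × 8 = 432
  C: 2 × 9 × 8 = 144
  D: 9 × 1 × 5 = 45
  E: 8 × 8 × 9 = 576
  F: 7 × 8 × 9 = 504
  G: 5 × 3 × 7 = 105
  H: 7 × 1 × 5 = 35
  I: 5 × 9 × 6 = 270
Highest RPN is 576 → E.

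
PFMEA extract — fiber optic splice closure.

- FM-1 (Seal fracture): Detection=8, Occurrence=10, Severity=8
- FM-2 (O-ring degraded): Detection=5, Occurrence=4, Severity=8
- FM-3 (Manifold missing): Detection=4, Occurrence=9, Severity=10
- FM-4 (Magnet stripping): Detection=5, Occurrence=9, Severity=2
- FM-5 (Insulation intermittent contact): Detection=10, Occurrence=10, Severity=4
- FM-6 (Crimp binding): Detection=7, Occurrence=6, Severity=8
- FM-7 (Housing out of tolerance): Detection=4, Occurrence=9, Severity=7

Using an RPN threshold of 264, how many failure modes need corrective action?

4

RPN = Severity × Occurrence × Detection:
  FM-1: 8 × 10 × 8 = 640
  FM-2: 8 × 4 × 5 = 160
  FM-3: 10 × 9 × 4 = 360
  FM-4: 2 × 9 × 5 = 90
  FM-5: 4 × 10 × 10 = 400
  FM-6: 8 × 6 × 7 = 336
  FM-7: 7 × 9 × 4 = 252
Modes with RPN ≥ 264: FM-1 (640), FM-3 (360), FM-5 (400), FM-6 (336) → 4.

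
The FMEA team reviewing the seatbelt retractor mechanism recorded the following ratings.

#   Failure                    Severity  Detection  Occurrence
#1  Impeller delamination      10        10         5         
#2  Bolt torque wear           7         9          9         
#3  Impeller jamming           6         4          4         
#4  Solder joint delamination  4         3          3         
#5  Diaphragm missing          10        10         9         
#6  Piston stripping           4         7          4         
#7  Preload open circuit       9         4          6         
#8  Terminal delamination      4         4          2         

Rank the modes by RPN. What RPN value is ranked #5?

RPN = Severity × Occurrence × Detection:
  #1: 10 × 5 × 10 = 500
  #2: 7 × 9 × 9 = 567
  #3: 6 × 4 × 4 = 96
  #4: 4 × 3 × 3 = 36
  #5: 10 × 9 × 10 = 900
  #6: 4 × 4 × 7 = 112
  #7: 9 × 6 × 4 = 216
  #8: 4 × 2 × 4 = 32
Sorted descending: 900, 567, 500, 216, 112, 96, 36, 32.
The fifth-highest RPN is 112 (#6).

112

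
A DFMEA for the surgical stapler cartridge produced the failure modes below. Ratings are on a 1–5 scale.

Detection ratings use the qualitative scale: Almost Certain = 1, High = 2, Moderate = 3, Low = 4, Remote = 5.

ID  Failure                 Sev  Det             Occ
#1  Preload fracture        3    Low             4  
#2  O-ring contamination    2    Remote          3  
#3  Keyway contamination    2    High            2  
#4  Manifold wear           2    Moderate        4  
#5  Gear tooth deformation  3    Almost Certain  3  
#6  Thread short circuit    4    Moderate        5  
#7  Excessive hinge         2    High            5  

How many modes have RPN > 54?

1

RPN = Severity × Occurrence × Detection:
  #1: 3 × 4 × 4 = 48
  #2: 2 × 3 × 5 = 30
  #3: 2 × 2 × 2 = 8
  #4: 2 × 4 × 3 = 24
  #5: 3 × 3 × 1 = 9
  #6: 4 × 5 × 3 = 60
  #7: 2 × 5 × 2 = 20
Modes with RPN > 54: #6 (60) → 1.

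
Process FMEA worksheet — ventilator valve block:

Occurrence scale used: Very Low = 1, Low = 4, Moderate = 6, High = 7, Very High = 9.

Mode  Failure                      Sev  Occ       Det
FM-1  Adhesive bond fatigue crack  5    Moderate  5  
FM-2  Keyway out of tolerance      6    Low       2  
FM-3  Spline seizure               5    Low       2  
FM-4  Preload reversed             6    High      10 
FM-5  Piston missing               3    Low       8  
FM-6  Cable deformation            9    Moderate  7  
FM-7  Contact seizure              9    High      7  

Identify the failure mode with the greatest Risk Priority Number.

FM-7

RPN = Severity × Occurrence × Detection:
  FM-1: 5 × 6 × 5 = 150
  FM-2: 6 × 4 × 2 = 48
  FM-3: 5 × 4 × 2 = 40
  FM-4: 6 × 7 × 10 = 420
  FM-5: 3 × 4 × 8 = 96
  FM-6: 9 × 6 × 7 = 378
  FM-7: 9 × 7 × 7 = 441
Highest RPN is 441 → FM-7.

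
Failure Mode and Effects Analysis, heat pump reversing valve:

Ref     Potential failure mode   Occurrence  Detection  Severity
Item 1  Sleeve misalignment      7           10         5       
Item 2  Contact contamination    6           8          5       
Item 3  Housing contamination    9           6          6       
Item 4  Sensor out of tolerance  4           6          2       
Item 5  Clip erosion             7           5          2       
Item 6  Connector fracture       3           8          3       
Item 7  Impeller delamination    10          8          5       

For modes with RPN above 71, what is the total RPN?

RPN = Severity × Occurrence × Detection:
  Item 1: 5 × 7 × 10 = 350
  Item 2: 5 × 6 × 8 = 240
  Item 3: 6 × 9 × 6 = 324
  Item 4: 2 × 4 × 6 = 48
  Item 5: 2 × 7 × 5 = 70
  Item 6: 3 × 3 × 8 = 72
  Item 7: 5 × 10 × 8 = 400
RPN > 71: Item 1 (350), Item 2 (240), Item 3 (324), Item 6 (72), Item 7 (400).
Sum: 350 + 240 + 324 + 72 + 400 = 1386.

1386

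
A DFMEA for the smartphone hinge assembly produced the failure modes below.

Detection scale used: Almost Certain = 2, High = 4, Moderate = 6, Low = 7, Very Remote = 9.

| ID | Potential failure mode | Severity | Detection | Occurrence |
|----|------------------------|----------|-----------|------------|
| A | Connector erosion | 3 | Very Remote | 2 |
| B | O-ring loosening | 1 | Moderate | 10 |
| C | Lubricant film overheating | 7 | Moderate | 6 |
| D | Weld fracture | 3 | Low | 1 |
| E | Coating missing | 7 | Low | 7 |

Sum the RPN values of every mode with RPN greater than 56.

655

RPN = Severity × Occurrence × Detection:
  A: 3 × 2 × 9 = 54
  B: 1 × 10 × 6 = 60
  C: 7 × 6 × 6 = 252
  D: 3 × 1 × 7 = 21
  E: 7 × 7 × 7 = 343
RPN > 56: B (60), C (252), E (343).
Sum: 60 + 252 + 343 = 655.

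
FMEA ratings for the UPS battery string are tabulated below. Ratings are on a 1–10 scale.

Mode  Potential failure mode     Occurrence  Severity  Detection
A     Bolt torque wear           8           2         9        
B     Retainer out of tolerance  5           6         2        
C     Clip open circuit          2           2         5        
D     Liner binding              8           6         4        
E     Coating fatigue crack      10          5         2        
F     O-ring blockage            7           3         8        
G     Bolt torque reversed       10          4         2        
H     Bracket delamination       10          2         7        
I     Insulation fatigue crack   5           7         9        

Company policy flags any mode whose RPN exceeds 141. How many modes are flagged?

RPN = Severity × Occurrence × Detection:
  A: 2 × 8 × 9 = 144
  B: 6 × 5 × 2 = 60
  C: 2 × 2 × 5 = 20
  D: 6 × 8 × 4 = 192
  E: 5 × 10 × 2 = 100
  F: 3 × 7 × 8 = 168
  G: 4 × 10 × 2 = 80
  H: 2 × 10 × 7 = 140
  I: 7 × 5 × 9 = 315
Modes with RPN > 141: A (144), D (192), F (168), I (315) → 4.

4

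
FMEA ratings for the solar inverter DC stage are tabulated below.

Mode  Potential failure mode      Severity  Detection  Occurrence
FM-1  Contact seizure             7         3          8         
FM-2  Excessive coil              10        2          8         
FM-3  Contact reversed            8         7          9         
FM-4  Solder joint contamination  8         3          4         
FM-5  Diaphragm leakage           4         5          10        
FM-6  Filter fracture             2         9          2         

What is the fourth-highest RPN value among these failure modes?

160

RPN = Severity × Occurrence × Detection:
  FM-1: 7 × 8 × 3 = 168
  FM-2: 10 × 8 × 2 = 160
  FM-3: 8 × 9 × 7 = 504
  FM-4: 8 × 4 × 3 = 96
  FM-5: 4 × 10 × 5 = 200
  FM-6: 2 × 2 × 9 = 36
Sorted descending: 504, 200, 168, 160, 96, 36.
The fourth-highest RPN is 160 (FM-2).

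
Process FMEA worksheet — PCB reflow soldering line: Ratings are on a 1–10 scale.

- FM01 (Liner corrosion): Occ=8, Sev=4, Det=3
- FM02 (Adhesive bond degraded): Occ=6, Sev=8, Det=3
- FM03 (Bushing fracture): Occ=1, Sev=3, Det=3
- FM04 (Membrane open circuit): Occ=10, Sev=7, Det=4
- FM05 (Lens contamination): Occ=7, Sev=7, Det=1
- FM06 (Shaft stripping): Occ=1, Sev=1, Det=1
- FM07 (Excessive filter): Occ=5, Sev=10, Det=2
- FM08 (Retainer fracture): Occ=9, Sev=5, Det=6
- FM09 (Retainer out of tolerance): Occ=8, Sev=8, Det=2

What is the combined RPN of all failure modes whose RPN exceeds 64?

1018

RPN = Severity × Occurrence × Detection:
  FM01: 4 × 8 × 3 = 96
  FM02: 8 × 6 × 3 = 144
  FM03: 3 × 1 × 3 = 9
  FM04: 7 × 10 × 4 = 280
  FM05: 7 × 7 × 1 = 49
  FM06: 1 × 1 × 1 = 1
  FM07: 10 × 5 × 2 = 100
  FM08: 5 × 9 × 6 = 270
  FM09: 8 × 8 × 2 = 128
RPN > 64: FM01 (96), FM02 (144), FM04 (280), FM07 (100), FM08 (270), FM09 (128).
Sum: 96 + 144 + 280 + 100 + 270 + 128 = 1018.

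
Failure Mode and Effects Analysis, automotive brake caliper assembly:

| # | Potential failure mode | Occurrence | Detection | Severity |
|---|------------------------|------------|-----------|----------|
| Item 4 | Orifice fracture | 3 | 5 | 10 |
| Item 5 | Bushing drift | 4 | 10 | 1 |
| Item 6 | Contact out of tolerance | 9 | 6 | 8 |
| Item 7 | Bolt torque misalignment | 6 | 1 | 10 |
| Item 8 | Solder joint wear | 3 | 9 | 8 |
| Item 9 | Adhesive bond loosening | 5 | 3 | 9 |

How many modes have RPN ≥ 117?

RPN = Severity × Occurrence × Detection:
  Item 4: 10 × 3 × 5 = 150
  Item 5: 1 × 4 × 10 = 40
  Item 6: 8 × 9 × 6 = 432
  Item 7: 10 × 6 × 1 = 60
  Item 8: 8 × 3 × 9 = 216
  Item 9: 9 × 5 × 3 = 135
Modes with RPN ≥ 117: Item 4 (150), Item 6 (432), Item 8 (216), Item 9 (135) → 4.

4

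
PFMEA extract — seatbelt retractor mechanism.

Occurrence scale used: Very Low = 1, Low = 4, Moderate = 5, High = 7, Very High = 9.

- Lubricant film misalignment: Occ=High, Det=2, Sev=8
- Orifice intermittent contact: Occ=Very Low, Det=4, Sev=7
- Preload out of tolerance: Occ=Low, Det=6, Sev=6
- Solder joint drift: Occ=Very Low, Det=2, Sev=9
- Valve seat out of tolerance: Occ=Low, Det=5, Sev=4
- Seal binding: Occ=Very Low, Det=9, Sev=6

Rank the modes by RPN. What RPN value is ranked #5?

28

RPN = Severity × Occurrence × Detection:
  Lubricant film misalignment: 8 × 7 × 2 = 112
  Orifice intermittent contact: 7 × 1 × 4 = 28
  Preload out of tolerance: 6 × 4 × 6 = 144
  Solder joint drift: 9 × 1 × 2 = 18
  Valve seat out of tolerance: 4 × 4 × 5 = 80
  Seal binding: 6 × 1 × 9 = 54
Sorted descending: 144, 112, 80, 54, 28, 18.
The fifth-highest RPN is 28 (Orifice intermittent contact).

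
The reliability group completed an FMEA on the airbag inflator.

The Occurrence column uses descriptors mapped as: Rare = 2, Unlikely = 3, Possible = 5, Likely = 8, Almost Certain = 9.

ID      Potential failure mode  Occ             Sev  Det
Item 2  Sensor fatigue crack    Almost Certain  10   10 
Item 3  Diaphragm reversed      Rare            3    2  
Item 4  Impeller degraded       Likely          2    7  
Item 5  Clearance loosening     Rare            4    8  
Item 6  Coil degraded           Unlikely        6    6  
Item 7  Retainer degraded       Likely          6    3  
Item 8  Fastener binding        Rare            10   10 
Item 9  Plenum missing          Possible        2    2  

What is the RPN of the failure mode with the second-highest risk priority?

200

RPN = Severity × Occurrence × Detection:
  Item 2: 10 × 9 × 10 = 900
  Item 3: 3 × 2 × 2 = 12
  Item 4: 2 × 8 × 7 = 112
  Item 5: 4 × 2 × 8 = 64
  Item 6: 6 × 3 × 6 = 108
  Item 7: 6 × 8 × 3 = 144
  Item 8: 10 × 2 × 10 = 200
  Item 9: 2 × 5 × 2 = 20
Sorted descending: 900, 200, 144, 112, 108, 64, 20, 12.
The second-highest RPN is 200 (Item 8).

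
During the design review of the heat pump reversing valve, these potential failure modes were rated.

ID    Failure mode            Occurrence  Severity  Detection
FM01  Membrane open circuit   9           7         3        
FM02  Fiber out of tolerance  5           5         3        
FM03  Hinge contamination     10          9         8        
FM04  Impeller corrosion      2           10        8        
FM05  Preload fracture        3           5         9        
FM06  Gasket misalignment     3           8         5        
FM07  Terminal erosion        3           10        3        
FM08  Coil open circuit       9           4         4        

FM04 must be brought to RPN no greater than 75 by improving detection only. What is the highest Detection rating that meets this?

FM04: S=10, O=2, D=8 → current RPN = 160.
Fixed product = 20. Need 20 × D ≤ 75, so D ≤ 75/20 = 3.75.
Maximum integer Detection rating = 3 (gives RPN 60; D=4 would give 80 > 75).

3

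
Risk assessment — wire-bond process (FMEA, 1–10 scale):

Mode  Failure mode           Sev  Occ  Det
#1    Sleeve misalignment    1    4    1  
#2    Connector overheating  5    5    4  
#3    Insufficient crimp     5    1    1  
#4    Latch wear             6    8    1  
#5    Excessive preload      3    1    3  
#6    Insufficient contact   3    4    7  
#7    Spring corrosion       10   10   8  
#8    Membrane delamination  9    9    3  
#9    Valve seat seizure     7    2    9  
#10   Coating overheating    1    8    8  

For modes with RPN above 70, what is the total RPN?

RPN = Severity × Occurrence × Detection:
  #1: 1 × 4 × 1 = 4
  #2: 5 × 5 × 4 = 100
  #3: 5 × 1 × 1 = 5
  #4: 6 × 8 × 1 = 48
  #5: 3 × 1 × 3 = 9
  #6: 3 × 4 × 7 = 84
  #7: 10 × 10 × 8 = 800
  #8: 9 × 9 × 3 = 243
  #9: 7 × 2 × 9 = 126
  #10: 1 × 8 × 8 = 64
RPN > 70: #2 (100), #6 (84), #7 (800), #8 (243), #9 (126).
Sum: 100 + 84 + 800 + 243 + 126 = 1353.

1353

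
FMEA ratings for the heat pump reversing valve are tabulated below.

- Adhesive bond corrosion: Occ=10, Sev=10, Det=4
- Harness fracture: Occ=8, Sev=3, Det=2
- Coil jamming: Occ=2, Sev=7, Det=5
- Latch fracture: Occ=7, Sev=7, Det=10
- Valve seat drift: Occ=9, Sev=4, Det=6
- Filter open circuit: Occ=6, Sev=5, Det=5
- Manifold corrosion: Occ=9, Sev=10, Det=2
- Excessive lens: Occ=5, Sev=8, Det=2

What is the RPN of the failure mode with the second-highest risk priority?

RPN = Severity × Occurrence × Detection:
  Adhesive bond corrosion: 10 × 10 × 4 = 400
  Harness fracture: 3 × 8 × 2 = 48
  Coil jamming: 7 × 2 × 5 = 70
  Latch fracture: 7 × 7 × 10 = 490
  Valve seat drift: 4 × 9 × 6 = 216
  Filter open circuit: 5 × 6 × 5 = 150
  Manifold corrosion: 10 × 9 × 2 = 180
  Excessive lens: 8 × 5 × 2 = 80
Sorted descending: 490, 400, 216, 180, 150, 80, 70, 48.
The second-highest RPN is 400 (Adhesive bond corrosion).

400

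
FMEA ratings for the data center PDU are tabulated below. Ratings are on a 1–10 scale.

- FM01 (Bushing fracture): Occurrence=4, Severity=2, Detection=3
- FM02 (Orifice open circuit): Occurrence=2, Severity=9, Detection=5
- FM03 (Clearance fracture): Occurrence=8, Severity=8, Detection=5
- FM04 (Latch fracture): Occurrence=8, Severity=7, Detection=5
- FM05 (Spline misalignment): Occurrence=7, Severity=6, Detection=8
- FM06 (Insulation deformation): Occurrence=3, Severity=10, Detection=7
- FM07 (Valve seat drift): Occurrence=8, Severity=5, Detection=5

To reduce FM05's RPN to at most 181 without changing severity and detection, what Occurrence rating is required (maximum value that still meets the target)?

FM05: S=6, O=7, D=8 → current RPN = 336.
Fixed product = 48. Need 48 × O ≤ 181, so O ≤ 181/48 = 3.77.
Maximum integer Occurrence rating = 3 (gives RPN 144; O=4 would give 192 > 181).

3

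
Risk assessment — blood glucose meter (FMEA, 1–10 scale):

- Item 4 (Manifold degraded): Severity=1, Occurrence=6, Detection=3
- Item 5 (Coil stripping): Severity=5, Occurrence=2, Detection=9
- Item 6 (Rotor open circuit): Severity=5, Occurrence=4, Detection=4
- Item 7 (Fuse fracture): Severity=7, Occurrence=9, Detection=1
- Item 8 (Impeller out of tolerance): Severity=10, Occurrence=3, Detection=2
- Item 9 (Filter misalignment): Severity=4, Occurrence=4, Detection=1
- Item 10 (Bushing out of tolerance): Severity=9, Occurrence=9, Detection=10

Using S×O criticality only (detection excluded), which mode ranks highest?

Item 10

Criticality = Severity × Occurrence:
  Item 4: 1 × 6 = 6
  Item 5: 5 × 2 = 10
  Item 6: 5 × 4 = 20
  Item 7: 7 × 9 = 63
  Item 8: 10 × 3 = 30
  Item 9: 4 × 4 = 16
  Item 10: 9 × 9 = 81
Highest criticality is 81 → Item 10.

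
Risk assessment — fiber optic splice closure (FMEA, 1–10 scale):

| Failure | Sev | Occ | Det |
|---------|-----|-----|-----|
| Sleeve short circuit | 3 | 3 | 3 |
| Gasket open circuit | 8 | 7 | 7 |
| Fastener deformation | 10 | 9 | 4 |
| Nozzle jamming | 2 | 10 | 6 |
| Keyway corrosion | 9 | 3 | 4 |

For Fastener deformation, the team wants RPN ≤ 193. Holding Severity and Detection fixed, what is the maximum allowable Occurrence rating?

Fastener deformation: S=10, O=9, D=4 → current RPN = 360.
Fixed product = 40. Need 40 × O ≤ 193, so O ≤ 193/40 = 4.83.
Maximum integer Occurrence rating = 4 (gives RPN 160; O=5 would give 200 > 193).

4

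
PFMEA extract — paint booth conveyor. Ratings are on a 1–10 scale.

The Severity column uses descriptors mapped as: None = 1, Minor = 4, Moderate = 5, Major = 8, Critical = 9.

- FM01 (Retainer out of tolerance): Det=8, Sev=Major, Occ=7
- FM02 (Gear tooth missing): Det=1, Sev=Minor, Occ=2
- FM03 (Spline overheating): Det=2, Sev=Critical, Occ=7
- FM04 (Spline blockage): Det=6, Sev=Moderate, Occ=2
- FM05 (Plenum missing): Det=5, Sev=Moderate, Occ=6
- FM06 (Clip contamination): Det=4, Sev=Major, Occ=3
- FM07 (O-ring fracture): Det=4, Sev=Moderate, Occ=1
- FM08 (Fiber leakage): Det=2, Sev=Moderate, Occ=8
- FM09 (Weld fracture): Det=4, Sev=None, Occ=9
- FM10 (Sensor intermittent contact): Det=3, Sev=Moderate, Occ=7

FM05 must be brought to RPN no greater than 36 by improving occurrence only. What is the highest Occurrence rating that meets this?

FM05: S=5, O=6, D=5 → current RPN = 150.
Fixed product = 25. Need 25 × O ≤ 36, so O ≤ 36/25 = 1.44.
Maximum integer Occurrence rating = 1 (gives RPN 25; O=2 would give 50 > 36).

1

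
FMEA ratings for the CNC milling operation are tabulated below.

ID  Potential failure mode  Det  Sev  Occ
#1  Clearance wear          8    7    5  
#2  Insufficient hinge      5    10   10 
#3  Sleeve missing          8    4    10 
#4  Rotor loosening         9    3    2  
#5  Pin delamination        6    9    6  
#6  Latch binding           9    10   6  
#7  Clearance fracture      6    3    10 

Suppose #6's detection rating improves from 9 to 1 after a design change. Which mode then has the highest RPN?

RPN = Severity × Occurrence × Detection:
  #1: 7 × 5 × 8 = 280
  #2: 10 × 10 × 5 = 500
  #3: 4 × 10 × 8 = 320
  #4: 3 × 2 × 9 = 54
  #5: 9 × 6 × 6 = 324
  #6: 10 × 6 × 9 = 540
  #7: 3 × 10 × 6 = 180
After action: #6 → 10 × 6 × 1 = 60.
Revised RPNs: #2=500, #5=324, #3=320, #1=280, #7=180, #6=60, #4=54.
Highest is now #2 (500).

#2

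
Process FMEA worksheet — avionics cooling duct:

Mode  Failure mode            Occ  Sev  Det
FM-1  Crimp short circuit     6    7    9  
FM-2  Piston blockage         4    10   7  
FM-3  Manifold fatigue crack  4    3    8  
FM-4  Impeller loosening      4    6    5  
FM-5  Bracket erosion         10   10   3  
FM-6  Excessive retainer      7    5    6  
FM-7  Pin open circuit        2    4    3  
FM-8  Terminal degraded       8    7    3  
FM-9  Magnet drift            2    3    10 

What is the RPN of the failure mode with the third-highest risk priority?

RPN = Severity × Occurrence × Detection:
  FM-1: 7 × 6 × 9 = 378
  FM-2: 10 × 4 × 7 = 280
  FM-3: 3 × 4 × 8 = 96
  FM-4: 6 × 4 × 5 = 120
  FM-5: 10 × 10 × 3 = 300
  FM-6: 5 × 7 × 6 = 210
  FM-7: 4 × 2 × 3 = 24
  FM-8: 7 × 8 × 3 = 168
  FM-9: 3 × 2 × 10 = 60
Sorted descending: 378, 300, 280, 210, 168, 120, 96, 60, 24.
The third-highest RPN is 280 (FM-2).

280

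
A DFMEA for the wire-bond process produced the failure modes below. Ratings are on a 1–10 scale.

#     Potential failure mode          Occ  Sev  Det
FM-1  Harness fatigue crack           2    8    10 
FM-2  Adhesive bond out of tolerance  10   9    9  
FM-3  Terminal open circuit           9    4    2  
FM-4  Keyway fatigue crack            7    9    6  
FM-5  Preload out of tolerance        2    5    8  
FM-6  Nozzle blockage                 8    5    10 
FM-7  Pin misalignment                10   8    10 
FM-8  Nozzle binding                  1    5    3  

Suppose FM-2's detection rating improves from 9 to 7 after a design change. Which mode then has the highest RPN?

RPN = Severity × Occurrence × Detection:
  FM-1: 8 × 2 × 10 = 160
  FM-2: 9 × 10 × 9 = 810
  FM-3: 4 × 9 × 2 = 72
  FM-4: 9 × 7 × 6 = 378
  FM-5: 5 × 2 × 8 = 80
  FM-6: 5 × 8 × 10 = 400
  FM-7: 8 × 10 × 10 = 800
  FM-8: 5 × 1 × 3 = 15
After action: FM-2 → 9 × 10 × 7 = 630.
Revised RPNs: FM-7=800, FM-2=630, FM-6=400, FM-4=378, FM-1=160, FM-5=80, FM-3=72, FM-8=15.
Highest is now FM-7 (800).

FM-7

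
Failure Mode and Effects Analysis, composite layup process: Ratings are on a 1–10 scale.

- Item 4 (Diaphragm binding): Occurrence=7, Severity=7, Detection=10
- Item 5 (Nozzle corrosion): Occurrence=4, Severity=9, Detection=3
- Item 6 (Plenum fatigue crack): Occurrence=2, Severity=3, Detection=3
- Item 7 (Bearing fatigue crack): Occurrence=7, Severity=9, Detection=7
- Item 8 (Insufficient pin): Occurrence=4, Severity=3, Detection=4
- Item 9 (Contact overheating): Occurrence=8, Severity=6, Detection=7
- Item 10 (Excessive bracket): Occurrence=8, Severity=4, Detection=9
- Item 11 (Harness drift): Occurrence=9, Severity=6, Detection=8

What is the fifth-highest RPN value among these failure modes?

RPN = Severity × Occurrence × Detection:
  Item 4: 7 × 7 × 10 = 490
  Item 5: 9 × 4 × 3 = 108
  Item 6: 3 × 2 × 3 = 18
  Item 7: 9 × 7 × 7 = 441
  Item 8: 3 × 4 × 4 = 48
  Item 9: 6 × 8 × 7 = 336
  Item 10: 4 × 8 × 9 = 288
  Item 11: 6 × 9 × 8 = 432
Sorted descending: 490, 441, 432, 336, 288, 108, 48, 18.
The fifth-highest RPN is 288 (Item 10).

288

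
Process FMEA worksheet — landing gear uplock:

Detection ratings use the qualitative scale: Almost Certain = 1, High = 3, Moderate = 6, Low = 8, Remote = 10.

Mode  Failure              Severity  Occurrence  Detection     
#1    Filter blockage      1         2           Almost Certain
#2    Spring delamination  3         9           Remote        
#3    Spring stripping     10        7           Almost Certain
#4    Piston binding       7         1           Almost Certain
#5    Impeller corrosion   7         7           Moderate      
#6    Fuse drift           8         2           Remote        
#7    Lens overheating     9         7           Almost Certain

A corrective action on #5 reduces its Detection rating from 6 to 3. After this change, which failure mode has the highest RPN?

RPN = Severity × Occurrence × Detection:
  #1: 1 × 2 × 1 = 2
  #2: 3 × 9 × 10 = 270
  #3: 10 × 7 × 1 = 70
  #4: 7 × 1 × 1 = 7
  #5: 7 × 7 × 6 = 294
  #6: 8 × 2 × 10 = 160
  #7: 9 × 7 × 1 = 63
After action: #5 → 7 × 7 × 3 = 147.
Revised RPNs: #2=270, #6=160, #5=147, #3=70, #7=63, #4=7, #1=2.
Highest is now #2 (270).

#2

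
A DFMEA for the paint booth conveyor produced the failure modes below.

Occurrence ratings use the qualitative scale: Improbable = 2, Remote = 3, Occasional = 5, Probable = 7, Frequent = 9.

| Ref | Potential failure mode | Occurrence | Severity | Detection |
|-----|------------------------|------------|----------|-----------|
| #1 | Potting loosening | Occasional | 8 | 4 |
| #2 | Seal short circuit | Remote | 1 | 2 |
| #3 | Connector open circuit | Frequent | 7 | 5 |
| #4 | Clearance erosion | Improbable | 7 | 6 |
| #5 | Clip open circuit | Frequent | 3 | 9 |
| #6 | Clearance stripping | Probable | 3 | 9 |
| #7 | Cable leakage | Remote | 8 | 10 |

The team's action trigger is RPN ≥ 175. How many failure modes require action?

RPN = Severity × Occurrence × Detection:
  #1: 8 × 5 × 4 = 160
  #2: 1 × 3 × 2 = 6
  #3: 7 × 9 × 5 = 315
  #4: 7 × 2 × 6 = 84
  #5: 3 × 9 × 9 = 243
  #6: 3 × 7 × 9 = 189
  #7: 8 × 3 × 10 = 240
Modes with RPN ≥ 175: #3 (315), #5 (243), #6 (189), #7 (240) → 4.

4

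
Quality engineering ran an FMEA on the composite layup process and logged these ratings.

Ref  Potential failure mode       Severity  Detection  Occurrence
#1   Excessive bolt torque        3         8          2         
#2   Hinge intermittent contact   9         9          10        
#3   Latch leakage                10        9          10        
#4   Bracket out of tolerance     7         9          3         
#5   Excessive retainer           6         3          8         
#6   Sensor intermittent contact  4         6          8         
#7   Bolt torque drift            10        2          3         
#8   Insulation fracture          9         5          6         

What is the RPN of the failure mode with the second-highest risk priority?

810

RPN = Severity × Occurrence × Detection:
  #1: 3 × 2 × 8 = 48
  #2: 9 × 10 × 9 = 810
  #3: 10 × 10 × 9 = 900
  #4: 7 × 3 × 9 = 189
  #5: 6 × 8 × 3 = 144
  #6: 4 × 8 × 6 = 192
  #7: 10 × 3 × 2 = 60
  #8: 9 × 6 × 5 = 270
Sorted descending: 900, 810, 270, 192, 189, 144, 60, 48.
The second-highest RPN is 810 (#2).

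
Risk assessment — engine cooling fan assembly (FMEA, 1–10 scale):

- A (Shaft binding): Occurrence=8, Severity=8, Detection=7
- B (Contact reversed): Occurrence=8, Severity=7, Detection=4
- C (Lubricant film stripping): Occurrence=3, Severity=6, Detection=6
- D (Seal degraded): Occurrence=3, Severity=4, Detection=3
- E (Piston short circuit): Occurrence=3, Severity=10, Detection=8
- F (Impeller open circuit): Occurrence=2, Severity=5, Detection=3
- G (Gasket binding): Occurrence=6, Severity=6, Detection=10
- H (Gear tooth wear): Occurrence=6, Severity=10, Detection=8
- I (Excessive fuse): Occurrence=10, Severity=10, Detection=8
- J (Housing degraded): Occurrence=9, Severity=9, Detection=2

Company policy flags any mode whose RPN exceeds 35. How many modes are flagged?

RPN = Severity × Occurrence × Detection:
  A: 8 × 8 × 7 = 448
  B: 7 × 8 × 4 = 224
  C: 6 × 3 × 6 = 108
  D: 4 × 3 × 3 = 36
  E: 10 × 3 × 8 = 240
  F: 5 × 2 × 3 = 30
  G: 6 × 6 × 10 = 360
  H: 10 × 6 × 8 = 480
  I: 10 × 10 × 8 = 800
  J: 9 × 9 × 2 = 162
Modes with RPN > 35: A (448), B (224), C (108), D (36), E (240), G (360), H (480), I (800), J (162) → 9.

9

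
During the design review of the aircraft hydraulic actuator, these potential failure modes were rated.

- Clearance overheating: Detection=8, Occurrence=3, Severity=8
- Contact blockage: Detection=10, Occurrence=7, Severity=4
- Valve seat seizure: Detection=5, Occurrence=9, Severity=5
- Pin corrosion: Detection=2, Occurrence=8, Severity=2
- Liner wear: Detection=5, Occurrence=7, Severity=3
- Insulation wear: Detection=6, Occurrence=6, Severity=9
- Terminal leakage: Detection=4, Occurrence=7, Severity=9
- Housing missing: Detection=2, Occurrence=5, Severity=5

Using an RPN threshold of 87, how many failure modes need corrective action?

6

RPN = Severity × Occurrence × Detection:
  Clearance overheating: 8 × 3 × 8 = 192
  Contact blockage: 4 × 7 × 10 = 280
  Valve seat seizure: 5 × 9 × 5 = 225
  Pin corrosion: 2 × 8 × 2 = 32
  Liner wear: 3 × 7 × 5 = 105
  Insulation wear: 9 × 6 × 6 = 324
  Terminal leakage: 9 × 7 × 4 = 252
  Housing missing: 5 × 5 × 2 = 50
Modes with RPN ≥ 87: Clearance overheating (192), Contact blockage (280), Valve seat seizure (225), Liner wear (105), Insulation wear (324), Terminal leakage (252) → 6.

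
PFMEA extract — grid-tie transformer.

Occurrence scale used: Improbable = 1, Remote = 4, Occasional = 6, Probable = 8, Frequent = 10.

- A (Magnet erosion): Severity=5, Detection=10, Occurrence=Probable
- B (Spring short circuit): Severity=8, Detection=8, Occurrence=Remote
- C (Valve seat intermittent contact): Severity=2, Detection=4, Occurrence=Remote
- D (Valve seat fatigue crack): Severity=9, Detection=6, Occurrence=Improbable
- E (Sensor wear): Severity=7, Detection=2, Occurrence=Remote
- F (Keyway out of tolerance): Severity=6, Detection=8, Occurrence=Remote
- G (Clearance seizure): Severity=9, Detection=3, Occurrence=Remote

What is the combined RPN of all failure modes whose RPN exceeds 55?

RPN = Severity × Occurrence × Detection:
  A: 5 × 8 × 10 = 400
  B: 8 × 4 × 8 = 256
  C: 2 × 4 × 4 = 32
  D: 9 × 1 × 6 = 54
  E: 7 × 4 × 2 = 56
  F: 6 × 4 × 8 = 192
  G: 9 × 4 × 3 = 108
RPN > 55: A (400), B (256), E (56), F (192), G (108).
Sum: 400 + 256 + 56 + 192 + 108 = 1012.

1012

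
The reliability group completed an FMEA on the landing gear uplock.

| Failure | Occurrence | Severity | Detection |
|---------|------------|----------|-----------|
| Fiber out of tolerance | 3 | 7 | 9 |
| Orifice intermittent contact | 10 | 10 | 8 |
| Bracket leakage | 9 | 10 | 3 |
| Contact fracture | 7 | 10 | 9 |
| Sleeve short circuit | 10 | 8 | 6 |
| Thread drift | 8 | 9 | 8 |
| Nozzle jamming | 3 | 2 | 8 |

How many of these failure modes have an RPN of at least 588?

RPN = Severity × Occurrence × Detection:
  Fiber out of tolerance: 7 × 3 × 9 = 189
  Orifice intermittent contact: 10 × 10 × 8 = 800
  Bracket leakage: 10 × 9 × 3 = 270
  Contact fracture: 10 × 7 × 9 = 630
  Sleeve short circuit: 8 × 10 × 6 = 480
  Thread drift: 9 × 8 × 8 = 576
  Nozzle jamming: 2 × 3 × 8 = 48
Modes with RPN ≥ 588: Orifice intermittent contact (800), Contact fracture (630) → 2.

2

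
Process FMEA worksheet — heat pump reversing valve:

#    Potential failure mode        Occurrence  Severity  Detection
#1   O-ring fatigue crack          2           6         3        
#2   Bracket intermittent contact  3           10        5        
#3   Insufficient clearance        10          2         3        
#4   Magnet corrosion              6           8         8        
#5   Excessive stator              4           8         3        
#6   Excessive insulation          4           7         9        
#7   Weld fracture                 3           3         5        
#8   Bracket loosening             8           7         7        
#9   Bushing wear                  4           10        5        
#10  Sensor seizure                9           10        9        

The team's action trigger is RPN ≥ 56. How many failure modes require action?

RPN = Severity × Occurrence × Detection:
  #1: 6 × 2 × 3 = 36
  #2: 10 × 3 × 5 = 150
  #3: 2 × 10 × 3 = 60
  #4: 8 × 6 × 8 = 384
  #5: 8 × 4 × 3 = 96
  #6: 7 × 4 × 9 = 252
  #7: 3 × 3 × 5 = 45
  #8: 7 × 8 × 7 = 392
  #9: 10 × 4 × 5 = 200
  #10: 10 × 9 × 9 = 810
Modes with RPN ≥ 56: #2 (150), #3 (60), #4 (384), #5 (96), #6 (252), #8 (392), #9 (200), #10 (810) → 8.

8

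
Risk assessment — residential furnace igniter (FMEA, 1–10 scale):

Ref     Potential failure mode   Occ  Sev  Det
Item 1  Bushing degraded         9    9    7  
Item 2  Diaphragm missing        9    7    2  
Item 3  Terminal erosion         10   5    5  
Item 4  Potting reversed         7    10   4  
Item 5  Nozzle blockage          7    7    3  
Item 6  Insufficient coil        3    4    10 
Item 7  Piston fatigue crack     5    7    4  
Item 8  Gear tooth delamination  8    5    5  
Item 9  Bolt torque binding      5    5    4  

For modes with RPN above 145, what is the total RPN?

1444

RPN = Severity × Occurrence × Detection:
  Item 1: 9 × 9 × 7 = 567
  Item 2: 7 × 9 × 2 = 126
  Item 3: 5 × 10 × 5 = 250
  Item 4: 10 × 7 × 4 = 280
  Item 5: 7 × 7 × 3 = 147
  Item 6: 4 × 3 × 10 = 120
  Item 7: 7 × 5 × 4 = 140
  Item 8: 5 × 8 × 5 = 200
  Item 9: 5 × 5 × 4 = 100
RPN > 145: Item 1 (567), Item 3 (250), Item 4 (280), Item 5 (147), Item 8 (200).
Sum: 567 + 250 + 280 + 147 + 200 = 1444.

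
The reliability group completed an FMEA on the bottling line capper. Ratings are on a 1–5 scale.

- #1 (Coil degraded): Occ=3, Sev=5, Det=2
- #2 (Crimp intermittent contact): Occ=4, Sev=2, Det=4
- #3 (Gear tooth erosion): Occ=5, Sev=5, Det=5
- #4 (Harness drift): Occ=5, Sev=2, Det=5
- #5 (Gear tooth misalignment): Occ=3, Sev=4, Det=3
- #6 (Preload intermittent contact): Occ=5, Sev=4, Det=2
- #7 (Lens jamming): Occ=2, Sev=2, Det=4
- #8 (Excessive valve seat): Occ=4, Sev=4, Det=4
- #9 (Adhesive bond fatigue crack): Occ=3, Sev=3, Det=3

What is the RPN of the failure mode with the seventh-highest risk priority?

30

RPN = Severity × Occurrence × Detection:
  #1: 5 × 3 × 2 = 30
  #2: 2 × 4 × 4 = 32
  #3: 5 × 5 × 5 = 125
  #4: 2 × 5 × 5 = 50
  #5: 4 × 3 × 3 = 36
  #6: 4 × 5 × 2 = 40
  #7: 2 × 2 × 4 = 16
  #8: 4 × 4 × 4 = 64
  #9: 3 × 3 × 3 = 27
Sorted descending: 125, 64, 50, 40, 36, 32, 30, 27, 16.
The seventh-highest RPN is 30 (#1).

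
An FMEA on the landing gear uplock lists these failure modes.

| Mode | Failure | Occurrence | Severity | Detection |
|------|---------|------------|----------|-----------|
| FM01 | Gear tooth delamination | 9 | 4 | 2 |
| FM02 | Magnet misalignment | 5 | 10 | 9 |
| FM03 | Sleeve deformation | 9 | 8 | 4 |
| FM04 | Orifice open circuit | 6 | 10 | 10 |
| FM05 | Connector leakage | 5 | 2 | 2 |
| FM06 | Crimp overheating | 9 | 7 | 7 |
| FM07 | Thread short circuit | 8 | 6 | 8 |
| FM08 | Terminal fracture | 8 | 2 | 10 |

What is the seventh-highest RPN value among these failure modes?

72

RPN = Severity × Occurrence × Detection:
  FM01: 4 × 9 × 2 = 72
  FM02: 10 × 5 × 9 = 450
  FM03: 8 × 9 × 4 = 288
  FM04: 10 × 6 × 10 = 600
  FM05: 2 × 5 × 2 = 20
  FM06: 7 × 9 × 7 = 441
  FM07: 6 × 8 × 8 = 384
  FM08: 2 × 8 × 10 = 160
Sorted descending: 600, 450, 441, 384, 288, 160, 72, 20.
The seventh-highest RPN is 72 (FM01).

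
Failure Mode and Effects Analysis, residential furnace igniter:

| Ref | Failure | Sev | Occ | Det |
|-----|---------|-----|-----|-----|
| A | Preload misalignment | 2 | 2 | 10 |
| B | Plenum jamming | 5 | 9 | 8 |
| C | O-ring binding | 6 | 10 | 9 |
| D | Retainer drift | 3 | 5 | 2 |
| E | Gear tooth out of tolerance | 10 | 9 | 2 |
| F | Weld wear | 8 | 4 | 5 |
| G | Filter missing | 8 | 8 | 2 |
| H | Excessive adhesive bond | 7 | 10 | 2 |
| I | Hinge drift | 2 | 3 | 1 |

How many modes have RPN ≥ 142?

RPN = Severity × Occurrence × Detection:
  A: 2 × 2 × 10 = 40
  B: 5 × 9 × 8 = 360
  C: 6 × 10 × 9 = 540
  D: 3 × 5 × 2 = 30
  E: 10 × 9 × 2 = 180
  F: 8 × 4 × 5 = 160
  G: 8 × 8 × 2 = 128
  H: 7 × 10 × 2 = 140
  I: 2 × 3 × 1 = 6
Modes with RPN ≥ 142: B (360), C (540), E (180), F (160) → 4.

4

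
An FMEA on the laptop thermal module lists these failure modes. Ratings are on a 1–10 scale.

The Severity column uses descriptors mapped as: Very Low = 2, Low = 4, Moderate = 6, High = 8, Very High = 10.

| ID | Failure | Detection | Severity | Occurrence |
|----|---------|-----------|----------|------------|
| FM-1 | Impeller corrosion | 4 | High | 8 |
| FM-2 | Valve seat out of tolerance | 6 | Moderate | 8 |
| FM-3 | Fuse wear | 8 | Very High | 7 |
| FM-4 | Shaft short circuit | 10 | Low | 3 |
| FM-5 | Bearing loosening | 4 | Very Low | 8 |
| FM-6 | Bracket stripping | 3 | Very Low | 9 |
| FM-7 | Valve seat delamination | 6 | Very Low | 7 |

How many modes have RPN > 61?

6

RPN = Severity × Occurrence × Detection:
  FM-1: 8 × 8 × 4 = 256
  FM-2: 6 × 8 × 6 = 288
  FM-3: 10 × 7 × 8 = 560
  FM-4: 4 × 3 × 10 = 120
  FM-5: 2 × 8 × 4 = 64
  FM-6: 2 × 9 × 3 = 54
  FM-7: 2 × 7 × 6 = 84
Modes with RPN > 61: FM-1 (256), FM-2 (288), FM-3 (560), FM-4 (120), FM-5 (64), FM-7 (84) → 6.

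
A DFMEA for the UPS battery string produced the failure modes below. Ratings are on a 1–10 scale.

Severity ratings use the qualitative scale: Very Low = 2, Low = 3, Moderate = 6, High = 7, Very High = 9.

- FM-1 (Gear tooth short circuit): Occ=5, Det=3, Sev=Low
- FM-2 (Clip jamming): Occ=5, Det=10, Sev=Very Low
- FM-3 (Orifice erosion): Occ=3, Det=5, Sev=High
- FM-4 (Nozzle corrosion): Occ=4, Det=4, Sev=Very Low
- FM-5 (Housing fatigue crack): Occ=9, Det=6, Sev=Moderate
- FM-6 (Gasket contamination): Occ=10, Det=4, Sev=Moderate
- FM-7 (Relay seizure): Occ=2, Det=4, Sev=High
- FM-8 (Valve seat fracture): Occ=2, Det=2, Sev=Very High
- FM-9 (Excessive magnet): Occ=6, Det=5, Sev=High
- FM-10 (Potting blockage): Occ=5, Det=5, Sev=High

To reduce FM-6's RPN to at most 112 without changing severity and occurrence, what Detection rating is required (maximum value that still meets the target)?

1

FM-6: S=6, O=10, D=4 → current RPN = 240.
Fixed product = 60. Need 60 × D ≤ 112, so D ≤ 112/60 = 1.87.
Maximum integer Detection rating = 1 (gives RPN 60; D=2 would give 120 > 112).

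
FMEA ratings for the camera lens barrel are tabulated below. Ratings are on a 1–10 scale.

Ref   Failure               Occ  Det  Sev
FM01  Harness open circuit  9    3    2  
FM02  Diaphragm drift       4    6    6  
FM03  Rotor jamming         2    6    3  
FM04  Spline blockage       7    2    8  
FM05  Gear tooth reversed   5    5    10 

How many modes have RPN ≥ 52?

4

RPN = Severity × Occurrence × Detection:
  FM01: 2 × 9 × 3 = 54
  FM02: 6 × 4 × 6 = 144
  FM03: 3 × 2 × 6 = 36
  FM04: 8 × 7 × 2 = 112
  FM05: 10 × 5 × 5 = 250
Modes with RPN ≥ 52: FM01 (54), FM02 (144), FM04 (112), FM05 (250) → 4.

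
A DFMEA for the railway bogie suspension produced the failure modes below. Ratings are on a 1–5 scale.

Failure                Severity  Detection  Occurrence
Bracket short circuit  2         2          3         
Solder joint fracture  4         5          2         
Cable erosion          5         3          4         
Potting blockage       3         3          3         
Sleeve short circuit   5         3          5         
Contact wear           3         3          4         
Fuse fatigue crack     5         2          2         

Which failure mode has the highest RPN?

RPN = Severity × Occurrence × Detection:
  Bracket short circuit: 2 × 3 × 2 = 12
  Solder joint fracture: 4 × 2 × 5 = 40
  Cable erosion: 5 × 4 × 3 = 60
  Potting blockage: 3 × 3 × 3 = 27
  Sleeve short circuit: 5 × 5 × 3 = 75
  Contact wear: 3 × 4 × 3 = 36
  Fuse fatigue crack: 5 × 2 × 2 = 20
Highest RPN is 75 → Sleeve short circuit.

Sleeve short circuit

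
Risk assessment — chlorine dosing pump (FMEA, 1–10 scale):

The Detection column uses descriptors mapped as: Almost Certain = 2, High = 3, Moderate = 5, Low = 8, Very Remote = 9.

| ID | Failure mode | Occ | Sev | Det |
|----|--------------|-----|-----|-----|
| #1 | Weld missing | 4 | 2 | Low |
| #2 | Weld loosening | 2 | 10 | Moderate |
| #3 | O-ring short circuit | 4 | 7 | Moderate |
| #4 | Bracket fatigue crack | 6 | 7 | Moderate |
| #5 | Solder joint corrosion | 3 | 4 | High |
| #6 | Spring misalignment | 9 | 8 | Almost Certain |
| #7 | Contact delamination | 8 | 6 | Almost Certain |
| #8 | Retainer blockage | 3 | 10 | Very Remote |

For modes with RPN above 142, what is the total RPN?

RPN = Severity × Occurrence × Detection:
  #1: 2 × 4 × 8 = 64
  #2: 10 × 2 × 5 = 100
  #3: 7 × 4 × 5 = 140
  #4: 7 × 6 × 5 = 210
  #5: 4 × 3 × 3 = 36
  #6: 8 × 9 × 2 = 144
  #7: 6 × 8 × 2 = 96
  #8: 10 × 3 × 9 = 270
RPN > 142: #4 (210), #6 (144), #8 (270).
Sum: 210 + 144 + 270 = 624.

624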